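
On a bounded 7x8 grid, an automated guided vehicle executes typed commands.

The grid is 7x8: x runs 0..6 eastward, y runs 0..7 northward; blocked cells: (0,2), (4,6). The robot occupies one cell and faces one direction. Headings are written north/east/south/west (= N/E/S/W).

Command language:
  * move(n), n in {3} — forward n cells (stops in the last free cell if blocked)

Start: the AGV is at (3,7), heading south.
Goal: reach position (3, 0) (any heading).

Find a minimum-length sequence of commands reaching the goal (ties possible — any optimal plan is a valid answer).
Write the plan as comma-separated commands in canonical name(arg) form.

move(3), move(3), move(3)

t0: at (3,7), heading south
step 1 (move(3)): at (3,4), heading south
step 2 (move(3)): at (3,1), heading south
step 3 (move(3)): at (3,0), heading south
nothing shorter than 3 reaches the goal.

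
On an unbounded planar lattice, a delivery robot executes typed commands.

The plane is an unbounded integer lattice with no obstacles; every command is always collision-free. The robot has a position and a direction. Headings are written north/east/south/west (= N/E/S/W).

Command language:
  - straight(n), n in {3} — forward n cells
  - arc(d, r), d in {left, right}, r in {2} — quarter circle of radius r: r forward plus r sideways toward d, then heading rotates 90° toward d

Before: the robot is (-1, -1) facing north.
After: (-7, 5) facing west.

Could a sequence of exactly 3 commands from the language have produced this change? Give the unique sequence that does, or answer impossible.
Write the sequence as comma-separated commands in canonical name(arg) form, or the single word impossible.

arc(left, 2), arc(right, 2), arc(left, 2)

key: position moved to (-7,5) AND the heading swung to W — translation plus rotation needed
t0: (-1, -1) facing north
t=1 arc(left, 2) ⇒ (-3, 1) facing west
t=2 arc(right, 2) ⇒ (-5, 3) facing north
t=3 arc(left, 2) ⇒ (-7, 5) facing west
no other 3-command option fits: unique.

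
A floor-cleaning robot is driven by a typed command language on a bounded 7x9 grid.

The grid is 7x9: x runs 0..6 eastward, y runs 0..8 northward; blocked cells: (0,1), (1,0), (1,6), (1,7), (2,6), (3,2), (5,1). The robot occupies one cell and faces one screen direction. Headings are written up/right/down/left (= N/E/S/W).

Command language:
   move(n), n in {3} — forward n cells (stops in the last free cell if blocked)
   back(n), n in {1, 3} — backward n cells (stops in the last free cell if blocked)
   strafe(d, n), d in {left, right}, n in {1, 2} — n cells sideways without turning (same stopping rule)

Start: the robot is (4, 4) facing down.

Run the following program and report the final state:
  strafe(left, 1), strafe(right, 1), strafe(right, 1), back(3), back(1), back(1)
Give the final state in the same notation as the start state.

initial: (4, 4) facing down
1. strafe(left, 1) → (5, 4) facing down
2. strafe(right, 1) → (4, 4) facing down
3. strafe(right, 1) → (3, 4) facing down
4. back(3) → (3, 7) facing down
5. back(1) → (3, 8) facing down
6. back(1) → (3, 8) facing down

(3, 8) facing down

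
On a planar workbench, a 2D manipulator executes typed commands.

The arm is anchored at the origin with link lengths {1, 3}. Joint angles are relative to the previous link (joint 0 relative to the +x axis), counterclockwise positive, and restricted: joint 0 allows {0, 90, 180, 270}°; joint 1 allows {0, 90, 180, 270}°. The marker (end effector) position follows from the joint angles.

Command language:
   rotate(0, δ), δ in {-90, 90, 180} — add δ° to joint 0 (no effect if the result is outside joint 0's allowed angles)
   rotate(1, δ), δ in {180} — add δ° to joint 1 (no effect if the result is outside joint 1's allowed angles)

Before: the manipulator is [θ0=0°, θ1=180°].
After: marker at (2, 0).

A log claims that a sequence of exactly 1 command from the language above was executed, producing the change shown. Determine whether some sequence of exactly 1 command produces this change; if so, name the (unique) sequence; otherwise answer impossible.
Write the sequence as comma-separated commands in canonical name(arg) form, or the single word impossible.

rotate(0, 180)

begin: [θ0=0°, θ1=180°]
1. rotate(0, 180) → [θ0=180°, θ1=180°]
uniquely the one of 4 1-step routes that fits.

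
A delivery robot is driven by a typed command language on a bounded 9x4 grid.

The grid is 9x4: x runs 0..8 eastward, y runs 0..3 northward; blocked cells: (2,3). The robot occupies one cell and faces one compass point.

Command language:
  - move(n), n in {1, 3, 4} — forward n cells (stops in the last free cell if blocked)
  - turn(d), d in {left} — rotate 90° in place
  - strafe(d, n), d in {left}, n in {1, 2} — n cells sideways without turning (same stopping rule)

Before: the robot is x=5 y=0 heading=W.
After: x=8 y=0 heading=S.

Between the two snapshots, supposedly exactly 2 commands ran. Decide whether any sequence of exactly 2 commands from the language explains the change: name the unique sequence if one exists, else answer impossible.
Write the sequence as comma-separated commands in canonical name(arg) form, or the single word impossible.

checked all 2-command options: none fits.

impossible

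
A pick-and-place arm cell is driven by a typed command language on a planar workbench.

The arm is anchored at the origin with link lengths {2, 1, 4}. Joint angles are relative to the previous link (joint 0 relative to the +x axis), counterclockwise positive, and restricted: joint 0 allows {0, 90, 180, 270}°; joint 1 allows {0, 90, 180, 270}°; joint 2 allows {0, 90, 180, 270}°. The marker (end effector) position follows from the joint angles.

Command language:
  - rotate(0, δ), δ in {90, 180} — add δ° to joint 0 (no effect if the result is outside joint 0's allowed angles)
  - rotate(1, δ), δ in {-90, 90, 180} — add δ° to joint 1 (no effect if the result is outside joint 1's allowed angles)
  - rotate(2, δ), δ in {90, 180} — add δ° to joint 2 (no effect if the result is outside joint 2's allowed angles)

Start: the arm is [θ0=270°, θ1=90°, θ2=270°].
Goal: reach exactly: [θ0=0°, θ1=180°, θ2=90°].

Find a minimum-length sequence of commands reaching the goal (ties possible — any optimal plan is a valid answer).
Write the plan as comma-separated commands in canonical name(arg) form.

rotate(1, 90), rotate(2, 180), rotate(0, 90)

t0: [θ0=270°, θ1=90°, θ2=270°]
1. rotate(1, 90) → [θ0=270°, θ1=180°, θ2=270°]
2. rotate(2, 180) → [θ0=270°, θ1=180°, θ2=90°]
3. rotate(0, 90) → [θ0=0°, θ1=180°, θ2=90°]
shorter routes all fall short; 3 is best.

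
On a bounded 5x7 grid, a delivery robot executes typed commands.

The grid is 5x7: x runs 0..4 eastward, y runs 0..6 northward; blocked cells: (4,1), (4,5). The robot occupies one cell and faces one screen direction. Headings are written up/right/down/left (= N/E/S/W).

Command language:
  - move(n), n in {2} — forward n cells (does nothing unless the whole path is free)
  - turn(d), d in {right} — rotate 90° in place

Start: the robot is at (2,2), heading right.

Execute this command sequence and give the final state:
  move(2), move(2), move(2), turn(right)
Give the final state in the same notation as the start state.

at (4,2), heading down

start: at (2,2), heading right
1. move(2) → at (4,2), heading right
2. move(2) → at (4,2), heading right
3. move(2) → at (4,2), heading right
4. turn(right) → at (4,2), heading down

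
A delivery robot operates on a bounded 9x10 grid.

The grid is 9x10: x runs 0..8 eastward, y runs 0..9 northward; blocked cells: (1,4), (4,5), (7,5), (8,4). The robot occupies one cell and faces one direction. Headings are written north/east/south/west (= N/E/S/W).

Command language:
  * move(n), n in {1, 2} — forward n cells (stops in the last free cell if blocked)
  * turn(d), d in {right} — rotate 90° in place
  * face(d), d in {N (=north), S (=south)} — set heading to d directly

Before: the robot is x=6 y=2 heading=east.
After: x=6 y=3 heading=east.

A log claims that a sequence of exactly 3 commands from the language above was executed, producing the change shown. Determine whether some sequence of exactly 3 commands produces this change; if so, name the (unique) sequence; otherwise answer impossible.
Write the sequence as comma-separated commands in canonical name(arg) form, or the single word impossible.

face(N), move(1), turn(right)

key: still facing E at the end — net rotation zero over 3 steps
t0: x=6 y=2 heading=east
1. face(N) → x=6 y=2 heading=north
2. move(1) → x=6 y=3 heading=north
3. turn(right) → x=6 y=3 heading=east
no rival 3-sequence matches.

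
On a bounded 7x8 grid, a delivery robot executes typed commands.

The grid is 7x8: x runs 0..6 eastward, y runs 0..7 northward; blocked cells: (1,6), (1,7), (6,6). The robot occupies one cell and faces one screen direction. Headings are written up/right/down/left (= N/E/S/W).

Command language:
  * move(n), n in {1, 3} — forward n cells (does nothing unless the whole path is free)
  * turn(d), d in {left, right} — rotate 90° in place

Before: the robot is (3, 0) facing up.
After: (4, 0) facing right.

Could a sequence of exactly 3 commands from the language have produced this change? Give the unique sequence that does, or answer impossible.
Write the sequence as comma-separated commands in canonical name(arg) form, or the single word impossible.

key: move(3) would leave the grid, so it does nothing
start: (3, 0) facing up
1. turn(right) → (3, 0) facing right
2. move(1) → (4, 0) facing right
3. move(3) → (4, 0) facing right
uniquely the one of 64 3-step routes that fits.

turn(right), move(1), move(3)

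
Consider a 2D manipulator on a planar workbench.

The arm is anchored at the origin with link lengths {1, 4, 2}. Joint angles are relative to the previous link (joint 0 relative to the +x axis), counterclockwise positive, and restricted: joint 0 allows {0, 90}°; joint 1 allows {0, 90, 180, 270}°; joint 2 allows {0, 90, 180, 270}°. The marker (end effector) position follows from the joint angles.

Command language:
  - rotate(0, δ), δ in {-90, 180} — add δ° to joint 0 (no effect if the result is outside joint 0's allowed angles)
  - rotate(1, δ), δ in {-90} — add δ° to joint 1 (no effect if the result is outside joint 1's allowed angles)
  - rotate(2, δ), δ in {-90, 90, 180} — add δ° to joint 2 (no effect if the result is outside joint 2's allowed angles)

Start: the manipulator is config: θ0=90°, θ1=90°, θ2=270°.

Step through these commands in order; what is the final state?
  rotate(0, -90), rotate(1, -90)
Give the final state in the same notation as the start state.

config: θ0=0°, θ1=0°, θ2=270°

t0: config: θ0=90°, θ1=90°, θ2=270°
1. rotate(0, -90) → config: θ0=0°, θ1=90°, θ2=270°
2. rotate(1, -90) → config: θ0=0°, θ1=0°, θ2=270°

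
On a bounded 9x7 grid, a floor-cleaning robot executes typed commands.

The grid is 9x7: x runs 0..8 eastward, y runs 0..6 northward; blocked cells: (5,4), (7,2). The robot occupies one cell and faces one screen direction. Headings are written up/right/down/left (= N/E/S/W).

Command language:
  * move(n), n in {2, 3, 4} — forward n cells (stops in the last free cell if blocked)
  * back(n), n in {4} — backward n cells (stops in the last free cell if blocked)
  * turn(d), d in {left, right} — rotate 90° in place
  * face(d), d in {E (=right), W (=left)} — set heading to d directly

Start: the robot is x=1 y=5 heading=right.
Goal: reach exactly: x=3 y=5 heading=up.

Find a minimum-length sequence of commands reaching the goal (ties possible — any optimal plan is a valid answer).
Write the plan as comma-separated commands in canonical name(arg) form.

from: x=1 y=5 heading=right
[1] after move(2): x=3 y=5 heading=right
[2] after turn(left): x=3 y=5 heading=up
minimal: 2 command(s), checked below 2.

move(2), turn(left)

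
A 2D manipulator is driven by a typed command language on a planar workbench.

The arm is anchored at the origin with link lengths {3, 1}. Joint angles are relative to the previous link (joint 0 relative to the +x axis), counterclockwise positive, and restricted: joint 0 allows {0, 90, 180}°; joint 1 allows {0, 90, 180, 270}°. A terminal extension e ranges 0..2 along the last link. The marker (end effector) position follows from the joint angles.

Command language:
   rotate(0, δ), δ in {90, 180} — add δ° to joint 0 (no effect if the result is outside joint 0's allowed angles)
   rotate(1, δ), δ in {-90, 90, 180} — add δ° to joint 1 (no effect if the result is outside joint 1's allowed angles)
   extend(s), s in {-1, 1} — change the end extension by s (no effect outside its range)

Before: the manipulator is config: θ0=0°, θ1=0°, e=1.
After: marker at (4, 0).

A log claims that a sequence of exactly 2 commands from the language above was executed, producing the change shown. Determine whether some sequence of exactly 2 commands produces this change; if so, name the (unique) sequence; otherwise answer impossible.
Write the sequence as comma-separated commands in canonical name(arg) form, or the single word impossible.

t0: config: θ0=0°, θ1=0°, e=1
[1] after extend(-1): config: θ0=0°, θ1=0°, e=0
[2] after extend(-1): config: θ0=0°, θ1=0°, e=0
uniquely the one of 49 2-step routes that fits.

extend(-1), extend(-1)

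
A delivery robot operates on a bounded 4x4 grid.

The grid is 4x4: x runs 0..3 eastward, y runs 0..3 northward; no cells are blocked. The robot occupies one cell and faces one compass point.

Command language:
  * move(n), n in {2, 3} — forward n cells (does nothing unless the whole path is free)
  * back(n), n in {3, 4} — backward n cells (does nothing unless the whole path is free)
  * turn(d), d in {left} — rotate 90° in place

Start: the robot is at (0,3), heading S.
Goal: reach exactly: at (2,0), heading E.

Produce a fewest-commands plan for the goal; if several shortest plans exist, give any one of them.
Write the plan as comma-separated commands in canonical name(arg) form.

move(3), turn(left), move(2)

begin: at (0,3), heading S
[1] after move(3): at (0,0), heading S
[2] after turn(left): at (0,0), heading E
[3] after move(2): at (2,0), heading E
nothing shorter than 3 reaches the goal.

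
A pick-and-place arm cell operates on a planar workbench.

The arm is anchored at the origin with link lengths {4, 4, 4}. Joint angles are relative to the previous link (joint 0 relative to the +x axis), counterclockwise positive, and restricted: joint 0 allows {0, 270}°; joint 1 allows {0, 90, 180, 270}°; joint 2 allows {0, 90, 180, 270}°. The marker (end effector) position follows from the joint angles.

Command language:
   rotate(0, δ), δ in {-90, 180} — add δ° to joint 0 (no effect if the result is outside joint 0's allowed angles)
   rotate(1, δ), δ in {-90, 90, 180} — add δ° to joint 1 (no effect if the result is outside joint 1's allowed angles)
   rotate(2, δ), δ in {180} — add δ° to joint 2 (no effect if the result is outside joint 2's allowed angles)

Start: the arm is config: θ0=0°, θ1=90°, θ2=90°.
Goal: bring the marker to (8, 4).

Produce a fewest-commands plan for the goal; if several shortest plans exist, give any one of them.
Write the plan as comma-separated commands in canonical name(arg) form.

initial: config: θ0=0°, θ1=90°, θ2=90°
step 1 (rotate(2, 180)): config: θ0=0°, θ1=90°, θ2=270°
nothing shorter than 1 reaches the goal.

rotate(2, 180)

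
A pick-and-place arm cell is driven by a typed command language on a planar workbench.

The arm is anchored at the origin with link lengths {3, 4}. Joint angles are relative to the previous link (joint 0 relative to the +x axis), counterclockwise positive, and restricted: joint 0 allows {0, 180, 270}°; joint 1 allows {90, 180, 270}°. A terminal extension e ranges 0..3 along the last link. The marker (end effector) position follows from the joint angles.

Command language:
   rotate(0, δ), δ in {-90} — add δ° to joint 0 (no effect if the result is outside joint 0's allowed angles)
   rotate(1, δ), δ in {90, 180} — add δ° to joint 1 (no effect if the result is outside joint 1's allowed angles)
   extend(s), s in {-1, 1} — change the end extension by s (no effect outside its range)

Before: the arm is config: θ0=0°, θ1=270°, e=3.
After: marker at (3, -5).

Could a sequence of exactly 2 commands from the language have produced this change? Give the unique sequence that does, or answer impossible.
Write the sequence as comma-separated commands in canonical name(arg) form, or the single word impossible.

initial: config: θ0=0°, θ1=270°, e=3
1. extend(-1) → config: θ0=0°, θ1=270°, e=2
2. extend(-1) → config: θ0=0°, θ1=270°, e=1
uniquely the one of 25 2-step routes that fits.

extend(-1), extend(-1)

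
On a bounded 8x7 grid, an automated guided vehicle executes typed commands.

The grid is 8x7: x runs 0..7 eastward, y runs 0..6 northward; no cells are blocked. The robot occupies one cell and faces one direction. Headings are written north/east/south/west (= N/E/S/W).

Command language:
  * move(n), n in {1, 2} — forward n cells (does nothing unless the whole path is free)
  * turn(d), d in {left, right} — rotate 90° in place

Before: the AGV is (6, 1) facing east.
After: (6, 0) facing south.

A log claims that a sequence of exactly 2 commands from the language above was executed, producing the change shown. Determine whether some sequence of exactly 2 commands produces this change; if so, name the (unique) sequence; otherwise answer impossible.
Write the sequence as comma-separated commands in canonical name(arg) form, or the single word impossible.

key: running move(1) before turn(right) would end elsewhere — order is forced
from: (6, 1) facing east
t=1 turn(right) ⇒ (6, 1) facing south
t=2 move(1) ⇒ (6, 0) facing south
no rival 2-sequence matches.

turn(right), move(1)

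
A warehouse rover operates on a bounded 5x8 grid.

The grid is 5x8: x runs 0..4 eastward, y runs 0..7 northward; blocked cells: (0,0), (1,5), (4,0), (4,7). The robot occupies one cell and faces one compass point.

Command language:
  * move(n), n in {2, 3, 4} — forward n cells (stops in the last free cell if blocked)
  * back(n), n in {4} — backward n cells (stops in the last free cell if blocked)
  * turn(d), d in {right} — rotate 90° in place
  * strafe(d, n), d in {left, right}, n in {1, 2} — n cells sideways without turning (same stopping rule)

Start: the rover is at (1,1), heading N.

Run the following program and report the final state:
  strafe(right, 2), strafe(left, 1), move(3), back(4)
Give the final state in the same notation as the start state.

at (2,0), heading N

t0: at (1,1), heading N
1. strafe(right, 2) → at (3,1), heading N
2. strafe(left, 1) → at (2,1), heading N
3. move(3) → at (2,4), heading N
4. back(4) → at (2,0), heading N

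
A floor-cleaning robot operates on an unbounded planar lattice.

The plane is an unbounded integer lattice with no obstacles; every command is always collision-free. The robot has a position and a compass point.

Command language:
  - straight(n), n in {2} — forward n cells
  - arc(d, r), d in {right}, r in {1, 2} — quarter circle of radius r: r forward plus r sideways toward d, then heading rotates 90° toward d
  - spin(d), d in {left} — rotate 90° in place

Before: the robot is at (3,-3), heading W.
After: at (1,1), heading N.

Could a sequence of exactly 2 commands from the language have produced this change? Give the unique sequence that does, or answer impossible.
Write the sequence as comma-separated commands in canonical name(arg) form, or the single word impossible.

arc(right, 2), straight(2)

key: running straight(2) before arc(right, 2) would end elsewhere — order is forced
start: at (3,-3), heading W
step 1 (arc(right, 2)): at (1,-1), heading N
step 2 (straight(2)): at (1,1), heading N
all 16 alternatives checked — unique.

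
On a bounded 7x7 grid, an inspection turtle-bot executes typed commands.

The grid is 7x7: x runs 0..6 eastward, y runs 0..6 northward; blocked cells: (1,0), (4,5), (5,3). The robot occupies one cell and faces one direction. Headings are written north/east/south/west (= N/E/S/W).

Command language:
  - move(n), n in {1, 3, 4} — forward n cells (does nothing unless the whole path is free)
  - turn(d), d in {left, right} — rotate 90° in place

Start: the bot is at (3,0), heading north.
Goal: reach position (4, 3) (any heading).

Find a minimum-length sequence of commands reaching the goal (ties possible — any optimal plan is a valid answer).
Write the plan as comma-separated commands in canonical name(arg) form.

initial: at (3,0), heading north
[1] after move(3): at (3,3), heading north
[2] after turn(right): at (3,3), heading east
[3] after move(1): at (4,3), heading east
shorter routes all fall short; 3 is best.

move(3), turn(right), move(1)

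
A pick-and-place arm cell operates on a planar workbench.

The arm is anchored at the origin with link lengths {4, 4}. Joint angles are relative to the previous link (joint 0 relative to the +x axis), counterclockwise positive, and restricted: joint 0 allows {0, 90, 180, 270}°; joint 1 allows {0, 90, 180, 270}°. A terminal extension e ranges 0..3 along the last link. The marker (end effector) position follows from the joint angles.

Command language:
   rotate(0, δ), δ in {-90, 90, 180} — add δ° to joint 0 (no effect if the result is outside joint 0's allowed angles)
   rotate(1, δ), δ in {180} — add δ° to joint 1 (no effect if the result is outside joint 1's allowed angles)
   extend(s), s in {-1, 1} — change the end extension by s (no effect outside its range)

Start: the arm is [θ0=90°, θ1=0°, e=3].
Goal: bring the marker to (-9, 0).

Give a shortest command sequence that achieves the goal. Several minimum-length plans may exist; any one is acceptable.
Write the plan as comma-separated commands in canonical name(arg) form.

rotate(0, 90), extend(-1), extend(-1)

start: [θ0=90°, θ1=0°, e=3]
t=1 rotate(0, 90) ⇒ [θ0=180°, θ1=0°, e=3]
t=2 extend(-1) ⇒ [θ0=180°, θ1=0°, e=2]
t=3 extend(-1) ⇒ [θ0=180°, θ1=0°, e=1]
no 2-step plan works, so 3 is optimal.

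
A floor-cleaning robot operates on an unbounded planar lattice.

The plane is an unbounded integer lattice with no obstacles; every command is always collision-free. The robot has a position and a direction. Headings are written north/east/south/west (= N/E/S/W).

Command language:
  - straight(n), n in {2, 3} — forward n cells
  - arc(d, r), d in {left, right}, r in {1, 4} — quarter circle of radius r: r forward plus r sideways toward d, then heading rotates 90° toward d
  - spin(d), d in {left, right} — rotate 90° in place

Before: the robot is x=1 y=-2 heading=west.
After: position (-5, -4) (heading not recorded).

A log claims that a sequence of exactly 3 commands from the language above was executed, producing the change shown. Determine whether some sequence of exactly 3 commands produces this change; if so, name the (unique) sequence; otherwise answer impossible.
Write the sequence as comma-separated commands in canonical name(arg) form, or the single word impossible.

arc(right, 1), arc(left, 1), arc(left, 4)

key: running arc(left, 4) before arc(right, 1) would end elsewhere — order is forced
t0: x=1 y=-2 heading=west
[1] after arc(right, 1): x=0 y=-1 heading=north
[2] after arc(left, 1): x=-1 y=0 heading=west
[3] after arc(left, 4): x=-5 y=-4 heading=south
uniquely the one of 512 3-step routes that fits.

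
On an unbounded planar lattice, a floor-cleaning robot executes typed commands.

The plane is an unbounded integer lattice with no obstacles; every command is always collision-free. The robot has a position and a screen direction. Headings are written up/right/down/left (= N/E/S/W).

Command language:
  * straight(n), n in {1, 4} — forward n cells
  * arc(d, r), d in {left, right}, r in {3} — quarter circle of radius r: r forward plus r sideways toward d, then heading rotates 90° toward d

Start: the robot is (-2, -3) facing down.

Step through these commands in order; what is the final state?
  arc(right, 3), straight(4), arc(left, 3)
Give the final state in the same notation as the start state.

from: (-2, -3) facing down
t=1 arc(right, 3) ⇒ (-5, -6) facing left
t=2 straight(4) ⇒ (-9, -6) facing left
t=3 arc(left, 3) ⇒ (-12, -9) facing down

(-12, -9) facing down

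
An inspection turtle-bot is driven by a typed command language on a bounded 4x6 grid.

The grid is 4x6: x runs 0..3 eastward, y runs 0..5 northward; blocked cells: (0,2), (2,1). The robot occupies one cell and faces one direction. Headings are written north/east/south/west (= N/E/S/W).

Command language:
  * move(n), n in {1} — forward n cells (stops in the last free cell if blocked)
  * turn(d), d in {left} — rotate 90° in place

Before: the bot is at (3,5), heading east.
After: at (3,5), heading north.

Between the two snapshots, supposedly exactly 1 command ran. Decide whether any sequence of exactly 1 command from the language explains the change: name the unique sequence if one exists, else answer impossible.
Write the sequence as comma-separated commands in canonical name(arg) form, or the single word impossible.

key: (3,5) unchanged — the single command moves nothing
start: at (3,5), heading east
[1] after turn(left): at (3,5), heading north
no rival 1-sequence matches.

turn(left)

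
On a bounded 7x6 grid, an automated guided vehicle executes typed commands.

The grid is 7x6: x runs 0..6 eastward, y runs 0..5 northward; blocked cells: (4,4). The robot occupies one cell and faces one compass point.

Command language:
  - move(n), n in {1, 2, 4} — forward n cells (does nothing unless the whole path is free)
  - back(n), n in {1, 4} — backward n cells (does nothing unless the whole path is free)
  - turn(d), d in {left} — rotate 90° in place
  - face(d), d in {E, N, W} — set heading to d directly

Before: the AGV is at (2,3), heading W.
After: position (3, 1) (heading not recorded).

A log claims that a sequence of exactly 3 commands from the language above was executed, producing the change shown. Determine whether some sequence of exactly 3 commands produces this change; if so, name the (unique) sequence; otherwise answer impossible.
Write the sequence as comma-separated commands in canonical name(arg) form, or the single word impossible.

back(1), turn(left), move(2)

key: running move(2) before back(1) would end elsewhere — order is forced
t0: at (2,3), heading W
[1] after back(1): at (3,3), heading W
[2] after turn(left): at (3,3), heading S
[3] after move(2): at (3,1), heading S
all 729 alternatives checked — unique.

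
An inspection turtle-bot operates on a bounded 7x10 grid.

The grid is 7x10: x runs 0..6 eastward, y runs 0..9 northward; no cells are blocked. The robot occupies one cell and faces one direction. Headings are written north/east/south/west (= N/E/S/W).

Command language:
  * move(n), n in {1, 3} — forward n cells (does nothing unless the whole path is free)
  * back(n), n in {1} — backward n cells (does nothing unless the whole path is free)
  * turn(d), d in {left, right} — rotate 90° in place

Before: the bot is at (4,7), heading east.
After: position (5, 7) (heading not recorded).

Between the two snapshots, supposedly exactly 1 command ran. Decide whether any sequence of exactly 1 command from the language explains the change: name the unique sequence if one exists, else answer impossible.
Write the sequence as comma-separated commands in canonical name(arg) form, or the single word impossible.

move(1)

from: at (4,7), heading east
step 1 (move(1)): at (5,7), heading east
uniquely the one of 5 1-step routes that fits.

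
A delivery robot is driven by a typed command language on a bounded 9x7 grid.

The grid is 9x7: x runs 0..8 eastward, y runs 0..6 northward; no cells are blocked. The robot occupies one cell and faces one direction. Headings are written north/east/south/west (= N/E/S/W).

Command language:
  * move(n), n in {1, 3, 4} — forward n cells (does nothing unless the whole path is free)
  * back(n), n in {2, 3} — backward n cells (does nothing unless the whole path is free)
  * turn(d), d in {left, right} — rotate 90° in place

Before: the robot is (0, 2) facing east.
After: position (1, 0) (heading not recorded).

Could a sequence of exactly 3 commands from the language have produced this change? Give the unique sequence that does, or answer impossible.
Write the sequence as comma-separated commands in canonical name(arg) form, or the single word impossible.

move(1), turn(left), back(2)

key: order matters: swapping move(1) and back(2) lands elsewhere
start: (0, 2) facing east
t=1 move(1) ⇒ (1, 2) facing east
t=2 turn(left) ⇒ (1, 2) facing north
t=3 back(2) ⇒ (1, 0) facing north
all 343 alternatives checked — unique.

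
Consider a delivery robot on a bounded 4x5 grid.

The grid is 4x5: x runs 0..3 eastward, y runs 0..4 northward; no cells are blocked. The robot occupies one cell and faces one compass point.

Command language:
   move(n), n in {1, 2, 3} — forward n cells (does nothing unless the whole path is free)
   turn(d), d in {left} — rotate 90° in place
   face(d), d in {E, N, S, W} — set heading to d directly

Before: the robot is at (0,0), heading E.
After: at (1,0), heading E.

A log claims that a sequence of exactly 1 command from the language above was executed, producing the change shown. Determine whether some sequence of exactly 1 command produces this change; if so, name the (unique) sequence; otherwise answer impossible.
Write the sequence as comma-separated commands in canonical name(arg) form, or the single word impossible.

move(1)

key: still facing E — the one step turns nothing
t0: at (0,0), heading E
[1] after move(1): at (1,0), heading E
no other 1-command option fits: unique.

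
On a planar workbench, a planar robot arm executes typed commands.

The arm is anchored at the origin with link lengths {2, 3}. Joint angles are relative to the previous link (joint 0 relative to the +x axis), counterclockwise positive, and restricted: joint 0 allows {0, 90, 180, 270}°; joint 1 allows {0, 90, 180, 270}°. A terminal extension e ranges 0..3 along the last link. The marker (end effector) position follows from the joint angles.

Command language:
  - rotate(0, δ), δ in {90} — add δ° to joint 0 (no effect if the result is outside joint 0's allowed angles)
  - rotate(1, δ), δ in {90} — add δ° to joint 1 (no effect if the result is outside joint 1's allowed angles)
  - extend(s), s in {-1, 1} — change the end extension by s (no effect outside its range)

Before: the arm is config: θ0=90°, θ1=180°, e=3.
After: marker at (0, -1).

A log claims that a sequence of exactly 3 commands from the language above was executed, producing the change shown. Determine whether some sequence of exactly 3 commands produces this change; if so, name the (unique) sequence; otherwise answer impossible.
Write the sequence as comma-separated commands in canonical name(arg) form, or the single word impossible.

extend(-1), extend(-1), extend(-1)

t0: config: θ0=90°, θ1=180°, e=3
t=1 extend(-1) ⇒ config: θ0=90°, θ1=180°, e=2
t=2 extend(-1) ⇒ config: θ0=90°, θ1=180°, e=1
t=3 extend(-1) ⇒ config: θ0=90°, θ1=180°, e=0
no other 3-command option fits: unique.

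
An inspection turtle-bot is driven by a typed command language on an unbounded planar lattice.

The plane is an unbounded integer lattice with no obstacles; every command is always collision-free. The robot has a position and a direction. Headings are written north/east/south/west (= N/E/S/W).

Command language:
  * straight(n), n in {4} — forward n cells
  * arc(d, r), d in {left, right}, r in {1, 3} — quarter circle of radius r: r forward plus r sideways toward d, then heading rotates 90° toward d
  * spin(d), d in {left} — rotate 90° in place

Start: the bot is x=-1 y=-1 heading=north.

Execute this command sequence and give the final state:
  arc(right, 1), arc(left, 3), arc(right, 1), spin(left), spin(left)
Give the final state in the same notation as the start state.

start: x=-1 y=-1 heading=north
1. arc(right, 1) → x=0 y=0 heading=east
2. arc(left, 3) → x=3 y=3 heading=north
3. arc(right, 1) → x=4 y=4 heading=east
4. spin(left) → x=4 y=4 heading=north
5. spin(left) → x=4 y=4 heading=west

x=4 y=4 heading=west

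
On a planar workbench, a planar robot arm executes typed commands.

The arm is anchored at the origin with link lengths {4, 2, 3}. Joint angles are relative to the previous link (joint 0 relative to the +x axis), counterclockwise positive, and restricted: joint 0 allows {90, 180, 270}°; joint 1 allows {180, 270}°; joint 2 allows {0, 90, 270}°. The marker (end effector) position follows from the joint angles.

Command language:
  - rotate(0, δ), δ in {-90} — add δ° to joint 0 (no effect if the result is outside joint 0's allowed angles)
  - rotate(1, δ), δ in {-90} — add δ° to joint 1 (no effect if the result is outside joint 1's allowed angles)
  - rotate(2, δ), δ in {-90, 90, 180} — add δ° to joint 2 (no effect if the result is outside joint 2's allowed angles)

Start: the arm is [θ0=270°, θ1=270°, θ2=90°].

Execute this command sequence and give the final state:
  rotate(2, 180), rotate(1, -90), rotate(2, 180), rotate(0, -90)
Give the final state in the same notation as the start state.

start: [θ0=270°, θ1=270°, θ2=90°]
1. rotate(2, 180) → [θ0=270°, θ1=270°, θ2=270°]
2. rotate(1, -90) → [θ0=270°, θ1=180°, θ2=270°]
3. rotate(2, 180) → [θ0=270°, θ1=180°, θ2=90°]
4. rotate(0, -90) → [θ0=180°, θ1=180°, θ2=90°]

[θ0=180°, θ1=180°, θ2=90°]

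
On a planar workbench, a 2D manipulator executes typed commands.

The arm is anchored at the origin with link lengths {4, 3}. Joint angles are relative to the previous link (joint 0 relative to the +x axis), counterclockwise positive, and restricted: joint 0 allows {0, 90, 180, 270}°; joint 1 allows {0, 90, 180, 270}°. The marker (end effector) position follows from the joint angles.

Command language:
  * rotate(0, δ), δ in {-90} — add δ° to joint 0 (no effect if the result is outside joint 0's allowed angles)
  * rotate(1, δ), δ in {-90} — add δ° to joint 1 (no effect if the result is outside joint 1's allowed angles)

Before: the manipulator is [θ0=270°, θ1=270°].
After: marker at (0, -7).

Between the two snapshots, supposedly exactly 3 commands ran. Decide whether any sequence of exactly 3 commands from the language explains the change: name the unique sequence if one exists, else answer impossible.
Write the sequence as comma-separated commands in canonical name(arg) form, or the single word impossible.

rotate(1, -90), rotate(1, -90), rotate(1, -90)

t0: [θ0=270°, θ1=270°]
[1] after rotate(1, -90): [θ0=270°, θ1=180°]
[2] after rotate(1, -90): [θ0=270°, θ1=90°]
[3] after rotate(1, -90): [θ0=270°, θ1=0°]
no other 3-command option fits: unique.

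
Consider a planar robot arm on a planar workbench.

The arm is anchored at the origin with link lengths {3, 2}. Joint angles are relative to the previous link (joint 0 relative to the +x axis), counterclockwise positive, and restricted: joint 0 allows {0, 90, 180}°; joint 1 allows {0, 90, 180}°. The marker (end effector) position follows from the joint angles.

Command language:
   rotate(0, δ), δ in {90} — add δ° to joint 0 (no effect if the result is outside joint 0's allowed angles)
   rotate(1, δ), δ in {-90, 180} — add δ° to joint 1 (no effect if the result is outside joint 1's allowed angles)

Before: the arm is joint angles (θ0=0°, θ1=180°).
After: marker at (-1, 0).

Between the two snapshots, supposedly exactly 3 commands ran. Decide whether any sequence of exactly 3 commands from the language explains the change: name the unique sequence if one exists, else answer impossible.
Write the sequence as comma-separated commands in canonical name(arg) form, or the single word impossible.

from: joint angles (θ0=0°, θ1=180°)
1. rotate(0, 90) → joint angles (θ0=90°, θ1=180°)
2. rotate(0, 90) → joint angles (θ0=180°, θ1=180°)
3. rotate(0, 90) → joint angles (θ0=180°, θ1=180°)
no other 3-command option fits: unique.

rotate(0, 90), rotate(0, 90), rotate(0, 90)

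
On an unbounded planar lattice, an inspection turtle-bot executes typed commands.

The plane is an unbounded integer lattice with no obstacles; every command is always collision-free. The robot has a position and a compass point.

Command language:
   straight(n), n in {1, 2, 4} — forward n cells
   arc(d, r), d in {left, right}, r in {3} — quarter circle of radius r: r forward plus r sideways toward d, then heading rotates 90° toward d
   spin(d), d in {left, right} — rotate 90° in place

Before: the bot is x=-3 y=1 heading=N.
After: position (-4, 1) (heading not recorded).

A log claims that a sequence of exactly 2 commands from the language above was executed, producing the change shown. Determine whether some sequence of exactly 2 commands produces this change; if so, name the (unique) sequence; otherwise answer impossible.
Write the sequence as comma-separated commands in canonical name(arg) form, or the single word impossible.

spin(left), straight(1)

key: running straight(1) before spin(left) would end elsewhere — order is forced
t0: x=-3 y=1 heading=N
t=1 spin(left) ⇒ x=-3 y=1 heading=W
t=2 straight(1) ⇒ x=-4 y=1 heading=W
uniquely the one of 49 2-step routes that fits.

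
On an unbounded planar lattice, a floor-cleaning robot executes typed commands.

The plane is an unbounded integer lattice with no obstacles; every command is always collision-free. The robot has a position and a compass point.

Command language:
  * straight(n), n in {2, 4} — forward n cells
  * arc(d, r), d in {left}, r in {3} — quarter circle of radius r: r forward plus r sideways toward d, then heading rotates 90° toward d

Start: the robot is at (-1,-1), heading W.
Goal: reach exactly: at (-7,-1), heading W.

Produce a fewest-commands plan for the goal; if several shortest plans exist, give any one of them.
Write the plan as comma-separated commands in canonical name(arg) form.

straight(2), straight(4)

t0: at (-1,-1), heading W
t=1 straight(2) ⇒ at (-3,-1), heading W
t=2 straight(4) ⇒ at (-7,-1), heading W
minimal: 2 command(s), checked below 2.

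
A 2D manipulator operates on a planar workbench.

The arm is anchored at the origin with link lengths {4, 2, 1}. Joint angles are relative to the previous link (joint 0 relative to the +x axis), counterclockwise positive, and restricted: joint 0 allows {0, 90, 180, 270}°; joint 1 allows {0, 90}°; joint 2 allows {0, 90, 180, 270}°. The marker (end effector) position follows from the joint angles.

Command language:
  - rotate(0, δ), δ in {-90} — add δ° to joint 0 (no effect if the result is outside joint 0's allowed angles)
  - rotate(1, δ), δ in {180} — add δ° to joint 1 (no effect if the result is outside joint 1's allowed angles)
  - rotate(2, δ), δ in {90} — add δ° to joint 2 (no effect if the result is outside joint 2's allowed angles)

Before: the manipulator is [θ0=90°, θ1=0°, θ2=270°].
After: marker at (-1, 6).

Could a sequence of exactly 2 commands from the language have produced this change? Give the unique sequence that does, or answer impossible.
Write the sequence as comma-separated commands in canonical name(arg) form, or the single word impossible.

from: [θ0=90°, θ1=0°, θ2=270°]
[1] after rotate(2, 90): [θ0=90°, θ1=0°, θ2=0°]
[2] after rotate(2, 90): [θ0=90°, θ1=0°, θ2=90°]
no rival 2-sequence matches.

rotate(2, 90), rotate(2, 90)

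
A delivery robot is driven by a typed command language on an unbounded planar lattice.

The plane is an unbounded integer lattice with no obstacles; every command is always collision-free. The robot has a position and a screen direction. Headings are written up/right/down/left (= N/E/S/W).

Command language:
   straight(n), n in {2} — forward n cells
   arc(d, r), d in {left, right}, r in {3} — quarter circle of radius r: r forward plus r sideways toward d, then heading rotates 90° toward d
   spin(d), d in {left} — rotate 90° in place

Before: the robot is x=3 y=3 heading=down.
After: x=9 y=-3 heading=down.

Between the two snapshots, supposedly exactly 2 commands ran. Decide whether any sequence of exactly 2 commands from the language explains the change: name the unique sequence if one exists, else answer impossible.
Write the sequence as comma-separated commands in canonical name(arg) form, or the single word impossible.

key: running arc(right, 3) before arc(left, 3) would end elsewhere — order is forced
start: x=3 y=3 heading=down
step 1 (arc(left, 3)): x=6 y=0 heading=right
step 2 (arc(right, 3)): x=9 y=-3 heading=down
all 16 alternatives checked — unique.

arc(left, 3), arc(right, 3)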